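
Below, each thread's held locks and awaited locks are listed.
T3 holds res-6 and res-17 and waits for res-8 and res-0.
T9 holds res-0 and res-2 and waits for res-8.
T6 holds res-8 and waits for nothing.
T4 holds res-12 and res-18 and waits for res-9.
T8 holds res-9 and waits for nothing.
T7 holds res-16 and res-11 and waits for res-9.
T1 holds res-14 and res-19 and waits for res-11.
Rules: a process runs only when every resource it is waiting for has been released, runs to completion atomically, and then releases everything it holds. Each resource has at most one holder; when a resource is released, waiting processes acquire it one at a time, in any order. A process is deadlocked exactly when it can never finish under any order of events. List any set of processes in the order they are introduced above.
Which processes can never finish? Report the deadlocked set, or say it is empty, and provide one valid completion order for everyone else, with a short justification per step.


No process is deadlocked.
Key observation: the waits form no ring: some process can always run, and its releases unblock the others one by one.
A valid finishing order for the others: T8, T4, T7, T1, T6, T9, T3.
Walking it through:
  T8: no waits; runs immediately, freeing res-9
  run T4 (all its waits — res-9 — are resolved); releases res-12 and res-18
  run T7 (all its waits — res-9 — are resolved); releases res-16 and res-11
  run T1 (all its waits — res-11 — are resolved); releases res-14 and res-19
  T6: no waits; runs immediately, freeing res-8
  run T9 (all its waits — res-8 — are resolved); releases res-0 and res-2
  run T3 (all its waits — res-8 and res-0 — are resolved); releases res-6 and res-17


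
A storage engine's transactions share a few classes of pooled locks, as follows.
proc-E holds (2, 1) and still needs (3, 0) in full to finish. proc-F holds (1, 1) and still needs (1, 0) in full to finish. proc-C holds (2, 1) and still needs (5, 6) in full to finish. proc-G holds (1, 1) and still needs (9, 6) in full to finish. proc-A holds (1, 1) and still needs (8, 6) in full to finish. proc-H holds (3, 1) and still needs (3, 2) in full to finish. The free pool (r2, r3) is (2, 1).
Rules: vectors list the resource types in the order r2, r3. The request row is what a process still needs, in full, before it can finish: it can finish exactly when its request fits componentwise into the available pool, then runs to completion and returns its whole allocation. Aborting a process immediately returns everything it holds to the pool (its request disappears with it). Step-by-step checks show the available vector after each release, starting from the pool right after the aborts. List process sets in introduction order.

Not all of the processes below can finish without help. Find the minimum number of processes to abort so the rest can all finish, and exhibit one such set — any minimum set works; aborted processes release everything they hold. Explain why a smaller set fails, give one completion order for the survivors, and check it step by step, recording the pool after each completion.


The answer: abort proc-G and proc-A.
Key observation: proc-C had no path to completion before; after the abort of proc-G and proc-A ((2, 2) returned), step 4 is where it fits.
Why nothing smaller works — every single abort fails: proc-E alone leaves proc-C blocked (short on r3); proc-F alone leaves proc-C blocked (short on r3); proc-C alone leaves proc-G blocked (short on r3); proc-G alone leaves proc-C blocked (short on r3); proc-A alone leaves proc-C blocked (short on r3); proc-H alone leaves proc-C blocked (short on r3).
One survivor order: proc-F, proc-H, proc-E, proc-C. Step-by-step check (post-abort pool first):
  pool = (4, 3)
  proc-F: need (1, 0) fits (4, 3); releases (1, 1), pool now (5, 4)
  proc-H: need (3, 2) fits (5, 4); releases (3, 1), pool now (8, 5)
  proc-E: need (3, 0) fits (8, 5); releases (2, 1), pool now (10, 6)
  proc-C: need (5, 6) fits (10, 6); releases (2, 1), pool now (12, 7)


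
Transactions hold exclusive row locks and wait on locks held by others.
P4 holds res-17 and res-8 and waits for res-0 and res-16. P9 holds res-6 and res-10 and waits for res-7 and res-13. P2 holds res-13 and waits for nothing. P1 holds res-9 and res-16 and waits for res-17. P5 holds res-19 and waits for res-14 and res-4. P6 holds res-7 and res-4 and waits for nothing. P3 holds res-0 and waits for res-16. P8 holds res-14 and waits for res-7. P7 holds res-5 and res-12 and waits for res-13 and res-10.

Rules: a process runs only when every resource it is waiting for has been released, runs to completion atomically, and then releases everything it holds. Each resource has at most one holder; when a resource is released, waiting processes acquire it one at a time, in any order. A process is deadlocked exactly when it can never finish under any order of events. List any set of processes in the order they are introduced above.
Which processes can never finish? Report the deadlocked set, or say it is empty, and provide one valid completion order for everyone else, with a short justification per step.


Deadlocked set: P4, P1 and P3.
Key observation: P4 -> P1 -> P4 is a circular wait — nothing in it can go first; P3 is caught in further circular waits.
A valid finishing order for the others: P6, P2, P8, P9, P7, P5.
Walking it through:
  run P6 (it waits on nothing); releases res-7 and res-4
  run P2 (it waits on nothing); releases res-13
  P8: everything it awaited (res-7) is free; runs, freeing res-14
  P9: everything it awaited (res-7 and res-13) is free; runs, freeing res-6 and res-10
  P7: everything it awaited (res-13 and res-10) is free; runs, freeing res-5 and res-12
  P5: everything it awaited (res-14 and res-4) is free; runs, freeing res-19


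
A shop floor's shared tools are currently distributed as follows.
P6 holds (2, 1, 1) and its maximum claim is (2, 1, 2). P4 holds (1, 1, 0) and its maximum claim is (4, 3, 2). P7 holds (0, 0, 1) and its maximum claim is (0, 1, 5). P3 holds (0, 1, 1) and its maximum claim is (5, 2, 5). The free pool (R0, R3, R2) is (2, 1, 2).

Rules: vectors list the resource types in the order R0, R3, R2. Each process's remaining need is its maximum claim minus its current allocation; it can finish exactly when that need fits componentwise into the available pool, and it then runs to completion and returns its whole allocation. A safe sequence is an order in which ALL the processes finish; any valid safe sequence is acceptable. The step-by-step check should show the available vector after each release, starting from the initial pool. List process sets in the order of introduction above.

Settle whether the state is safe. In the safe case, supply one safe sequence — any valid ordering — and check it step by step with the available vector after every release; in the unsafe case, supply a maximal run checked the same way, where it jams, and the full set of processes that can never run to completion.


UNSAFE — no complete ordering exists.
Key observation: R2 is the bottleneck — with P6, P4 done the pool holds (5, 3, 3), short of every remaining need.
A maximal execution: P6, P4 — then nothing else fits. Verifying each step:
  pool = (2, 1, 2)
  P6: need (0, 0, 1) fits (2, 1, 2); releases (2, 1, 1), pool now (4, 2, 3)
  P4: need (3, 2, 2) fits (4, 2, 3); releases (1, 1, 0), pool now (5, 3, 3)
  P7 still needs (0, 1, 4) but only (5, 3, 3) is free — short on R2
  P3 still needs (5, 1, 4) but only (5, 3, 3) is free — short on R2
Permanently blocked: P7 and P3.


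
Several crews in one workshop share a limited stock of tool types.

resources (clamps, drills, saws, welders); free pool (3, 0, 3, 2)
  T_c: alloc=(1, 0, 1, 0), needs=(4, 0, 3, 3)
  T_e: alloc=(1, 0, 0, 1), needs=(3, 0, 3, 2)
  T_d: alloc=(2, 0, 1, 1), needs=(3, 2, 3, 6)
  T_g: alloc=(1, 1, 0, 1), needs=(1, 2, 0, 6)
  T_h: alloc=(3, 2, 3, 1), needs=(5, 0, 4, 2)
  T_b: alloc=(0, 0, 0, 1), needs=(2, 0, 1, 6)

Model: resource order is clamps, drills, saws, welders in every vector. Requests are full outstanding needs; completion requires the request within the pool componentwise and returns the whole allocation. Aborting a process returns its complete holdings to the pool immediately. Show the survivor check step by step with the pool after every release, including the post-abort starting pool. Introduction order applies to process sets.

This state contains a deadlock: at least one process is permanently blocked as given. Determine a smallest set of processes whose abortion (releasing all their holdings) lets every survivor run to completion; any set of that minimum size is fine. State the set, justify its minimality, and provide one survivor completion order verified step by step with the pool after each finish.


Minimum abort set: T_d and T_g.
Key observation: the deadlocked T_b becomes finishable only because T_d and T_g released (3, 1, 1, 2); it completes at step 4 below.
No one abort is enough; case by case: T_c alone leaves T_d blocked (short on welders); T_e alone leaves T_d blocked (short on welders); T_d alone leaves T_g blocked (short on welders); T_g alone leaves T_d blocked (short on welders); T_h alone leaves T_d blocked (short on welders); T_b alone leaves T_d blocked (short on welders).
Survivors finish in the order: T_e, T_c, T_h, T_b. Check, step by step (pool after the aborts first):
  pool = (6, 1, 4, 4)
  T_e: need (3, 0, 3, 2) fits (6, 1, 4, 4); releases (1, 0, 0, 1), pool now (7, 1, 4, 5)
  T_c: need (4, 0, 3, 3) fits (7, 1, 4, 5); releases (1, 0, 1, 0), pool now (8, 1, 5, 5)
  T_h: need (5, 0, 4, 2) fits (8, 1, 5, 5); releases (3, 2, 3, 1), pool now (11, 3, 8, 6)
  T_b: need (2, 0, 1, 6) fits (11, 3, 8, 6); releases (0, 0, 0, 1), pool now (11, 3, 8, 7)


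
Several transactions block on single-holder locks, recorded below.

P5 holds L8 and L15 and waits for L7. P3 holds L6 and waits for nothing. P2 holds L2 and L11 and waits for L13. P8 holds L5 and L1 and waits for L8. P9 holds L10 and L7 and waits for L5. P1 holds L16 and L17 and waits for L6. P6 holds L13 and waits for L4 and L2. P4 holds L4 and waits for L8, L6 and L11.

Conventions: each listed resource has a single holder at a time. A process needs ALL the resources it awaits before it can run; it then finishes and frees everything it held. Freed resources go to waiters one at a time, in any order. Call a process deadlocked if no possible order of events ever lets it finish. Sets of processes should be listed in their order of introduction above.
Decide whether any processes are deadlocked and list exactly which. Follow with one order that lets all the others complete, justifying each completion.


Deadlocked set: P5, P2, P8, P9, P6 and P4.
Key observation: nobody on the ring P5 -> P9 -> P8 -> P5 can start until another member finishes, which never happens; P2, P6 and P4 are caught in further circular waits.
A valid finishing order for the others: P3, P1.
Step-by-step check:
  P3 waits on nothing -> runs at once and releases L6
  P1 waits on L6 — all released -> runs and releases L16 and L17


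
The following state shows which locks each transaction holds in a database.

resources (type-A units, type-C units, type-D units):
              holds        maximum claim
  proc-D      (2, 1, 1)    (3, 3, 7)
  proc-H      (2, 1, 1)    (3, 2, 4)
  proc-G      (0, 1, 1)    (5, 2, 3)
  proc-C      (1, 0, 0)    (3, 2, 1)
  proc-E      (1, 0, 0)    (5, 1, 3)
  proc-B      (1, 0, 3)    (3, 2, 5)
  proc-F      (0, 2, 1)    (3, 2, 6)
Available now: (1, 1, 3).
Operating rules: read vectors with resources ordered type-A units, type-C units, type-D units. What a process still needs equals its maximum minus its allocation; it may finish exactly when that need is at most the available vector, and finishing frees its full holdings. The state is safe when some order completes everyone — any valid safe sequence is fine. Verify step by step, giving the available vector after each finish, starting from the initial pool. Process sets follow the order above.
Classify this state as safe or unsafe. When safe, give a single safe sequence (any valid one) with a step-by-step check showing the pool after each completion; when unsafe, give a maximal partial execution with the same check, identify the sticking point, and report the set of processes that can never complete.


SAFE. One safe sequence: proc-H, proc-C, proc-B, proc-E, proc-D, proc-F, proc-G.
Key observation: the order's first zero-slack moment is proc-H ((1, 1, 3) needed, (1, 1, 3) free — a requested resource with nothing to spare).
Walking it through:
  pool = (1, 1, 3)
  proc-H needs (1, 1, 3) <= (1, 1, 3) -> finishes; pool += (2, 1, 1) = (3, 2, 4)
  proc-C needs (2, 2, 1) <= (3, 2, 4) -> finishes; pool += (1, 0, 0) = (4, 2, 4)
  proc-B needs (2, 2, 2) <= (4, 2, 4) -> finishes; pool += (1, 0, 3) = (5, 2, 7)
  proc-E needs (4, 1, 3) <= (5, 2, 7) -> finishes; pool += (1, 0, 0) = (6, 2, 7)
  proc-D needs (1, 2, 6) <= (6, 2, 7) -> finishes; pool += (2, 1, 1) = (8, 3, 8)
  proc-F needs (3, 0, 5) <= (8, 3, 8) -> finishes; pool += (0, 2, 1) = (8, 5, 9)
  proc-G needs (5, 1, 2) <= (8, 5, 9) -> finishes; pool += (0, 1, 1) = (8, 6, 10)


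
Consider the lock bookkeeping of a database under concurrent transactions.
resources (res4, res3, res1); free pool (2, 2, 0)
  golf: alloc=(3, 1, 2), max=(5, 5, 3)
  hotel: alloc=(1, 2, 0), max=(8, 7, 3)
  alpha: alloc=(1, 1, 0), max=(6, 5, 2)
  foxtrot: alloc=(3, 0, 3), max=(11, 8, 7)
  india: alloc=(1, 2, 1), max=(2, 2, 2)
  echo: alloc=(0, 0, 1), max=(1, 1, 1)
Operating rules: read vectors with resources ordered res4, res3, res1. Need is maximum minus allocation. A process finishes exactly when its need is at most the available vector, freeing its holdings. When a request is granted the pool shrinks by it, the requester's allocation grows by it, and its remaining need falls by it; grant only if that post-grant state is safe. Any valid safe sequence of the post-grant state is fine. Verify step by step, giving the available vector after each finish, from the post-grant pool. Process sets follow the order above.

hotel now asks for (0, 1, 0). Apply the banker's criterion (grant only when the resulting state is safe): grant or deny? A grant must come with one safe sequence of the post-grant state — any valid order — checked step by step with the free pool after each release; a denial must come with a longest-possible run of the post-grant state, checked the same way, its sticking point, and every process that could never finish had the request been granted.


DENY. Granting would leave the state unsafe.
Key observation: no order helps: past echo, india, the free pool tops out at (3, 3, 2), below what each blocked process needs in res3.
After a pretend grant, a maximal execution: echo, india — then nothing else fits. Verifying each step:
  pool = (2, 1, 0)
  run echo (needs (1, 1, 0), free (2, 1, 0)); after release of (0, 0, 1) the pool is (2, 1, 1)
  run india (needs (1, 0, 1), free (2, 1, 1)); after release of (1, 2, 1) the pool is (3, 3, 2)
  golf still needs (2, 4, 1) but only (3, 3, 2) is free — short on res3
  hotel still needs (7, 4, 3) but only (3, 3, 2) is free — short on res4, res3 and res1
  alpha still needs (5, 4, 2) but only (3, 3, 2) is free — short on res4 and res3
  foxtrot still needs (8, 8, 4) but only (3, 3, 2) is free — short on res4, res3 and res1
Post-grant, the permanently blocked set is golf, hotel, alpha and foxtrot.


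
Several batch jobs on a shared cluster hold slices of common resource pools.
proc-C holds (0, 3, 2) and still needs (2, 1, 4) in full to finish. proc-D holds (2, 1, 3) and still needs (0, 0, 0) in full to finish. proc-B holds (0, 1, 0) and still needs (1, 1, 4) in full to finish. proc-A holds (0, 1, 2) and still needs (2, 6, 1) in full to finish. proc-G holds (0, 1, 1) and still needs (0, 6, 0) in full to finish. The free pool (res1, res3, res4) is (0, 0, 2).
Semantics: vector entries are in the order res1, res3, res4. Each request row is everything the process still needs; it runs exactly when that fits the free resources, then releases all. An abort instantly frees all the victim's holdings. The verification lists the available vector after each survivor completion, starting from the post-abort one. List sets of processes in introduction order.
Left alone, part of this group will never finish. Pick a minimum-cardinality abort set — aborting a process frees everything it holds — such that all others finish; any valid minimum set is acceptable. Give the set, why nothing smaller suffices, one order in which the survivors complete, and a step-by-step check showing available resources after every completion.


Abort proc-A.
Key observation: proc-G could never have finished before the abort; with (0, 1, 2) returned by proc-A, it fits at step 4.
Why nothing smaller works: aborting no one leaves the state deadlocked as given.
One survivor order: proc-D, proc-C, proc-B, proc-G. Check, step by step (post-abort pool first):
  pool = (0, 1, 4)
  proc-D: need (0, 0, 0) fits (0, 1, 4); releases (2, 1, 3), pool now (2, 2, 7)
  proc-C: need (2, 1, 4) fits (2, 2, 7); releases (0, 3, 2), pool now (2, 5, 9)
  proc-B: need (1, 1, 4) fits (2, 5, 9); releases (0, 1, 0), pool now (2, 6, 9)
  proc-G: need (0, 6, 0) fits (2, 6, 9); releases (0, 1, 1), pool now (2, 7, 10)


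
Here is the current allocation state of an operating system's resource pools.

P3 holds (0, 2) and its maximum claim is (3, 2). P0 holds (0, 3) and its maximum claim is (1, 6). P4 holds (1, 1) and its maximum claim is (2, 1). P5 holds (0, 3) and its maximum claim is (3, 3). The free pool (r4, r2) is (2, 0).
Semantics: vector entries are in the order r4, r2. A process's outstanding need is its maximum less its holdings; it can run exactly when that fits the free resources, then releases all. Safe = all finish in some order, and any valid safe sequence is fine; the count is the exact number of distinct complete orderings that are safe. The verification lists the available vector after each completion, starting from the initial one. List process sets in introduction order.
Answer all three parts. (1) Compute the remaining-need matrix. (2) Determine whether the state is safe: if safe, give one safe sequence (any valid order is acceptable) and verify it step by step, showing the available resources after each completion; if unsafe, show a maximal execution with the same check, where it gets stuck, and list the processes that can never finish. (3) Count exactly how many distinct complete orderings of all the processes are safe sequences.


(1) Outstanding need per process (order r4, r2):
  P3: (3, 0)
  P0: (1, 3)
  P4: (1, 0)
  P5: (3, 0)
(2) The state is SAFE; one workable sequence: P4, P5, P0, P3.
Key observation: reading the order forward, P5 is the first process whose need (3, 0) meets the free pool (3, 1) exactly on a resource it requests.
Step-by-step check:
  pool = (2, 0)
  P4 needs (1, 0) <= (2, 0) -> finishes; pool += (1, 1) = (3, 1)
  P5 needs (3, 0) <= (3, 1) -> finishes; pool += (0, 3) = (3, 4)
  P0 needs (1, 3) <= (3, 4) -> finishes; pool += (0, 3) = (3, 7)
  P3 needs (3, 0) <= (3, 7) -> finishes; pool += (0, 2) = (3, 9)
(3) Precisely 4 of the possible complete orderings are safe sequences.


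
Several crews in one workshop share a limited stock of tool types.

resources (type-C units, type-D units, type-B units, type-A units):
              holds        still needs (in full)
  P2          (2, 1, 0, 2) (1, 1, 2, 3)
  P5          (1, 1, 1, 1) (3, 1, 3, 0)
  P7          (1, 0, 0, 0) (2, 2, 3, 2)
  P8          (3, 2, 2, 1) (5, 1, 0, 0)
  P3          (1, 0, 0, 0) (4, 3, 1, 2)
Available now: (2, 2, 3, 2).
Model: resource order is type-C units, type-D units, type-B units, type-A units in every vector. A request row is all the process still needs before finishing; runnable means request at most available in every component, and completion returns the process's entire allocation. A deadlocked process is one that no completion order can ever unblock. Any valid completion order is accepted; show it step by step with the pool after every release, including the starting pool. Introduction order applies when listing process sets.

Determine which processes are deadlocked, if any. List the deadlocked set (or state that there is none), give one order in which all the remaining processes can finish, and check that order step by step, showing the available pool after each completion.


Nothing here is deadlocked.
Key observation: no deadlock: P7 fits now, and the freed resources carry the rest through.
The rest can finish in the order P7, P5, P3, P8, P2. Check, step by step:
  pool = (2, 2, 3, 2)
  P7 needs (2, 2, 3, 2) <= (2, 2, 3, 2) -> finishes; pool += (1, 0, 0, 0) = (3, 2, 3, 2)
  P5 needs (3, 1, 3, 0) <= (3, 2, 3, 2) -> finishes; pool += (1, 1, 1, 1) = (4, 3, 4, 3)
  P3 needs (4, 3, 1, 2) <= (4, 3, 4, 3) -> finishes; pool += (1, 0, 0, 0) = (5, 3, 4, 3)
  P8 needs (5, 1, 0, 0) <= (5, 3, 4, 3) -> finishes; pool += (3, 2, 2, 1) = (8, 5, 6, 4)
  P2 needs (1, 1, 2, 3) <= (8, 5, 6, 4) -> finishes; pool += (2, 1, 0, 2) = (10, 6, 6, 6)


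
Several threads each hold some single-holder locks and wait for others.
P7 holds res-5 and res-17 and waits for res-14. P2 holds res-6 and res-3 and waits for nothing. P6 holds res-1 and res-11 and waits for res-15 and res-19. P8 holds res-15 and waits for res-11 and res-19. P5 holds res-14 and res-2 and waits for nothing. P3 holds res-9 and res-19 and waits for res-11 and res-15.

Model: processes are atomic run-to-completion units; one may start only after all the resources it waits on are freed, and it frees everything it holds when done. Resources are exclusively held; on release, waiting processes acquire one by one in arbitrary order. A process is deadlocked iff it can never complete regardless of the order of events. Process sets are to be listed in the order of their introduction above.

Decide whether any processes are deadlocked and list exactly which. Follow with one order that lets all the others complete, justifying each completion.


Deadlocked: P6, P8 and P3.
Key observation: the knot is the closed ring of waits P6 -> P8 -> P6; P3 is caught in further circular waits.
One completion order for the rest: P2, P5, P7.
Walking it through:
  run P2 (it waits on nothing); releases res-6 and res-3
  run P5 (it waits on nothing); releases res-14 and res-2
  P7 waits on res-14 — all released -> runs and releases res-5 and res-17


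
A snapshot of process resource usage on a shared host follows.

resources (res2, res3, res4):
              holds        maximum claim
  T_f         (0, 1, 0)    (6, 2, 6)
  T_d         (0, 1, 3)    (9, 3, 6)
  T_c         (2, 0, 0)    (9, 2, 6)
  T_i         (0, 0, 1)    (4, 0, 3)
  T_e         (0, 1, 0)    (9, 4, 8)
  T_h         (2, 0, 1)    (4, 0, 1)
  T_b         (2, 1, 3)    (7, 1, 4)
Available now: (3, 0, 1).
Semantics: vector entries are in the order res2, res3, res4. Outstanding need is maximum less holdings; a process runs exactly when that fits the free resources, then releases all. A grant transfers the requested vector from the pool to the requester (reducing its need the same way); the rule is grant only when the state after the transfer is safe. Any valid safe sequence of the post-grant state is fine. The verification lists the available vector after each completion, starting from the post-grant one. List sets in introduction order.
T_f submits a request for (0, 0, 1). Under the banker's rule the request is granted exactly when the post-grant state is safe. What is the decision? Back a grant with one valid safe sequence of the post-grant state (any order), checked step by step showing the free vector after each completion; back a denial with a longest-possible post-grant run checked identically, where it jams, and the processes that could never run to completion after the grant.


GRANT. The post-grant state is safe; one safe sequence: T_h, T_b, T_i, T_f, T_c, T_d, T_e.
Key observation: the transfer keeps a workable pool ((3, 0, 0)); T_h starts the safe sequence.
Step-by-step check of the post-grant state:
  pool = (3, 0, 0)
  T_h needs (2, 0, 0) <= (3, 0, 0) -> finishes; pool += (2, 0, 1) = (5, 0, 1)
  T_b needs (5, 0, 1) <= (5, 0, 1) -> finishes; pool += (2, 1, 3) = (7, 1, 4)
  T_i needs (4, 0, 2) <= (7, 1, 4) -> finishes; pool += (0, 0, 1) = (7, 1, 5)
  T_f needs (6, 1, 5) <= (7, 1, 5) -> finishes; pool += (0, 1, 1) = (7, 2, 6)
  T_c needs (7, 2, 6) <= (7, 2, 6) -> finishes; pool += (2, 0, 0) = (9, 2, 6)
  T_d needs (9, 2, 3) <= (9, 2, 6) -> finishes; pool += (0, 1, 3) = (9, 3, 9)
  T_e needs (9, 3, 8) <= (9, 3, 9) -> finishes; pool += (0, 1, 0) = (9, 4, 9)


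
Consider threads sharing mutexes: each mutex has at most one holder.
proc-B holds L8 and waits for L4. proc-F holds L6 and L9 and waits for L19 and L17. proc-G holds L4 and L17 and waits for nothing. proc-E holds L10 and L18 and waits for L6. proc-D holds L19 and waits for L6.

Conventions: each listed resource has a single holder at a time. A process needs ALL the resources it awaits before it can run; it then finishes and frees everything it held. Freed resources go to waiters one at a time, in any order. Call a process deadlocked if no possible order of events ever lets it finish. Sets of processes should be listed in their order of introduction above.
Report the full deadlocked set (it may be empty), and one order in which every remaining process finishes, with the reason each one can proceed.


Deadlocked set: proc-F, proc-E and proc-D.
Key observation: proc-F -> proc-D -> proc-F is a circular wait — nothing in it can go first; proc-E waits into the deadlock from upstream.
A valid finishing order for the others: proc-G, proc-B.
Walking it through:
  run proc-G (it waits on nothing); releases L4 and L17
  proc-B: everything it awaited (L4) is free; runs, freeing L8


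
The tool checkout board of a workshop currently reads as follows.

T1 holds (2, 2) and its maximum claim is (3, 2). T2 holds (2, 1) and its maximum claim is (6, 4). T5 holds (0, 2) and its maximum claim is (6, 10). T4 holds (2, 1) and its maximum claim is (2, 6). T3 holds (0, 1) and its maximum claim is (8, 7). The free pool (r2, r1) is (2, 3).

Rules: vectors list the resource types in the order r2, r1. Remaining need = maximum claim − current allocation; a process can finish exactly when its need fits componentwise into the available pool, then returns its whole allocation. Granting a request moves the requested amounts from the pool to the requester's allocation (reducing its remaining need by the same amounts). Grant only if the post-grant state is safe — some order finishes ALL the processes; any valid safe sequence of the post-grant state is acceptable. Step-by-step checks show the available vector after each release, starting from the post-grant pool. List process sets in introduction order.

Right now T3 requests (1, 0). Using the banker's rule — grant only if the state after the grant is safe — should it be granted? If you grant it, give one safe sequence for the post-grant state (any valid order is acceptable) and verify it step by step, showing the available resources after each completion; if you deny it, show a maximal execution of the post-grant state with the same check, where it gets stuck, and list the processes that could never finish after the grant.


GRANT — the state after the grant stays safe, e.g. via T1, T4, T2, T3, T5.
Key observation: even at the reduced pool (1, 3), T1 fits immediately, so safety survives the grant.
Verifying the post-grant state step by step:
  pool = (1, 3)
  T1: need (1, 0) fits (1, 3); releases (2, 2), pool now (3, 5)
  T4: need (0, 5) fits (3, 5); releases (2, 1), pool now (5, 6)
  T2: need (4, 3) fits (5, 6); releases (2, 1), pool now (7, 7)
  T3: need (7, 6) fits (7, 7); releases (1, 1), pool now (8, 8)
  T5: need (6, 8) fits (8, 8); releases (0, 2), pool now (8, 10)


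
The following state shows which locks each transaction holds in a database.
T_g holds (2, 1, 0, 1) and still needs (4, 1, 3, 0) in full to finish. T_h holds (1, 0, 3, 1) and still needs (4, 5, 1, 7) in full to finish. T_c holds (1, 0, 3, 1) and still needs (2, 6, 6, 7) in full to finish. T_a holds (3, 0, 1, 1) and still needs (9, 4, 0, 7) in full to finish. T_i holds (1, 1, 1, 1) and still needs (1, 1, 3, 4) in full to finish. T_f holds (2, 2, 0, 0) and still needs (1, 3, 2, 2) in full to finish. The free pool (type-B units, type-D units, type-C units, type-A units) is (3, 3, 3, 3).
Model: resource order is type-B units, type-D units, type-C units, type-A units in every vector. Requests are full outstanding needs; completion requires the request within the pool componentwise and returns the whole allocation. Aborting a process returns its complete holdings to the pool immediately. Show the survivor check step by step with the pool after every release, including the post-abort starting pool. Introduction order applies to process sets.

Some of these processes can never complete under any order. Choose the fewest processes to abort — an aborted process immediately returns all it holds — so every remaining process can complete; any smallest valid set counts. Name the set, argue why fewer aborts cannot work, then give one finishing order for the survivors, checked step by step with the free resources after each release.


The answer: abort T_c and T_a.
Key observation: before aborting T_c and T_a, T_h was permanently blocked — no order could ever run it; afterwards it completes at step 4.
No one abort is enough; case by case: T_g alone leaves T_h blocked (short on type-A units); T_h alone leaves T_c blocked (short on type-A units); T_c alone leaves T_h blocked (short on type-A units); T_a alone leaves T_h blocked (short on type-A units); T_i alone leaves T_h blocked (short on type-A units); T_f alone leaves T_h blocked (short on type-A units).
One survivor order: T_g, T_f, T_i, T_h. Check, step by step (post-abort pool first):
  pool = (7, 3, 7, 5)
  T_g needs (4, 1, 3, 0) <= (7, 3, 7, 5) -> finishes; pool += (2, 1, 0, 1) = (9, 4, 7, 6)
  T_f needs (1, 3, 2, 2) <= (9, 4, 7, 6) -> finishes; pool += (2, 2, 0, 0) = (11, 6, 7, 6)
  T_i needs (1, 1, 3, 4) <= (11, 6, 7, 6) -> finishes; pool += (1, 1, 1, 1) = (12, 7, 8, 7)
  T_h needs (4, 5, 1, 7) <= (12, 7, 8, 7) -> finishes; pool += (1, 0, 3, 1) = (13, 7, 11, 8)


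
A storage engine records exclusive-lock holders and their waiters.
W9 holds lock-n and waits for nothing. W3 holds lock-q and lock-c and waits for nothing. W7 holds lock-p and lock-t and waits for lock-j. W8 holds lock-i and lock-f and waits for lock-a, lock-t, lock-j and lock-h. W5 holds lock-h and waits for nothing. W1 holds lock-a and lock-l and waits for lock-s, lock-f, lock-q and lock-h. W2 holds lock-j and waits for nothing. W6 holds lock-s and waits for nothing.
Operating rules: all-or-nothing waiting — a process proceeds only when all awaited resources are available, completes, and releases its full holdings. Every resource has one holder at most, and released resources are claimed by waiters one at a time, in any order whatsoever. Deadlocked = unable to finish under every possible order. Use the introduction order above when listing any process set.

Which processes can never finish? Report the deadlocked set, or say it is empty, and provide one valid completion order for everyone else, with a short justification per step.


Deadlocked set: W8 and W1.
Key observation: the knot is the closed ring of waits W8 -> W1 -> W8; no other process is dragged down with it.
A valid finishing order for the others: W3, W2, W5, W6, W7, W9.
Verifying each step:
  W3 waits on nothing -> runs at once and releases lock-q and lock-c
  W2 waits on nothing -> runs at once and releases lock-j
  W5 waits on nothing -> runs at once and releases lock-h
  W6 waits on nothing -> runs at once and releases lock-s
  W7: everything it awaited (lock-j) is free; runs, freeing lock-p and lock-t
  W9 waits on nothing -> runs at once and releases lock-n


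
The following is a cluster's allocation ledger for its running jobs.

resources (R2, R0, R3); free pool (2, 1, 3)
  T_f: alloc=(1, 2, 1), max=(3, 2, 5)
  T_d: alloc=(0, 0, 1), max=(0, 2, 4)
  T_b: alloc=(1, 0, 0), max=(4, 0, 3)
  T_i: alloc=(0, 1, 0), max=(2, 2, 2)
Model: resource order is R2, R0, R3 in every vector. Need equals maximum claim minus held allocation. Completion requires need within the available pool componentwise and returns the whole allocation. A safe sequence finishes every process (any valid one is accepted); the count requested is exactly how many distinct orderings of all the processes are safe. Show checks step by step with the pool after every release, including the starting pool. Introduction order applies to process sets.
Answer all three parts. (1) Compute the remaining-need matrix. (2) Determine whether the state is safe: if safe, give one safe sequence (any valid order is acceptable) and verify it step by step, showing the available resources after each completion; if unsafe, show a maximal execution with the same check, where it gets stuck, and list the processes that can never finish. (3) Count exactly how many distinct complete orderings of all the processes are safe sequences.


(1) Need matrix, components ordered R2, R0, R3:
  T_f: (2, 0, 4)
  T_d: (0, 2, 3)
  T_b: (3, 0, 3)
  T_i: (2, 1, 2)
(2) SAFE. One safe sequence: T_i, T_d, T_f, T_b.
Key observation: T_i marks the first exact bind of the order: its need (2, 1, 2) fits the free (2, 1, 3) with zero slack on a requested resource.
Walking it through:
  pool = (2, 1, 3)
  run T_i (needs (2, 1, 2), free (2, 1, 3)); after release of (0, 1, 0) the pool is (2, 2, 3)
  run T_d (needs (0, 2, 3), free (2, 2, 3)); after release of (0, 0, 1) the pool is (2, 2, 4)
  run T_f (needs (2, 0, 4), free (2, 2, 4)); after release of (1, 2, 1) the pool is (3, 4, 5)
  run T_b (needs (3, 0, 3), free (3, 4, 5)); after release of (1, 0, 0) the pool is (4, 4, 5)
(3) Exactly 1 of the possible complete orderings is a safe sequence.


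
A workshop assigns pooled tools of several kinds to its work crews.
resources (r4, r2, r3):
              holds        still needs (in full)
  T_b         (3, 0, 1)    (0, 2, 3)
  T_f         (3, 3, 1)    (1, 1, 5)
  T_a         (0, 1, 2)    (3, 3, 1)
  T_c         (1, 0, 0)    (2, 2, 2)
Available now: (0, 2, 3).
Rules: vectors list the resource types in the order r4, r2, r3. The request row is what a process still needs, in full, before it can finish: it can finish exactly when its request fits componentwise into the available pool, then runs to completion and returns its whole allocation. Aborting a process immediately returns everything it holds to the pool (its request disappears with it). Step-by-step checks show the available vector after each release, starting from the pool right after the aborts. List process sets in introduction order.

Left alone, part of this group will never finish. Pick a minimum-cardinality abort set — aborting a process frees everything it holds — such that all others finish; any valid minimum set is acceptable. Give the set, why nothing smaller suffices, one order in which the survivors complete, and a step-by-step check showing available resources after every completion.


Abort T_a.
Key observation: the returned (0, 1, 2) from T_a is what brings T_f — unrunnable before, under any order — into play at step 2.
Why nothing smaller works: aborting no one leaves the state deadlocked as given.
The survivors complete as T_b, T_f, T_c. Step-by-step check (starting from the post-abort pool):
  pool = (0, 3, 5)
  T_b: need (0, 2, 3) fits (0, 3, 5); releases (3, 0, 1), pool now (3, 3, 6)
  T_f: need (1, 1, 5) fits (3, 3, 6); releases (3, 3, 1), pool now (6, 6, 7)
  T_c: need (2, 2, 2) fits (6, 6, 7); releases (1, 0, 0), pool now (7, 6, 7)


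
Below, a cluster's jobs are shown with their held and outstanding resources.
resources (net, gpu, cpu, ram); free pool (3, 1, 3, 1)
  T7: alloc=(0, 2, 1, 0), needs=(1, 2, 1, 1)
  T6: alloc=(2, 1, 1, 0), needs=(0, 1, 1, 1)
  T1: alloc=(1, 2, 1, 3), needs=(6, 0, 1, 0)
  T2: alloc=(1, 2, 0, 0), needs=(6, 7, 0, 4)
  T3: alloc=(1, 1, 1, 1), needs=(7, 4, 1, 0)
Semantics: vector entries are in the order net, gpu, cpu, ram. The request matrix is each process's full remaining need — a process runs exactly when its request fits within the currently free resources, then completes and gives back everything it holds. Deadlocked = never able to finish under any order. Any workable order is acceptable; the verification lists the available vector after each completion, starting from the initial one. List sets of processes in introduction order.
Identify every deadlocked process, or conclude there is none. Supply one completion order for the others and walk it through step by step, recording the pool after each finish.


The deadlocked set is T1, T2 and T3.
Key observation: no order helps: past T6, T7, the free pool tops out at (5, 4, 5, 1), below what each blocked process needs in net.
The rest can finish in the order T6, T7. Check, step by step:
  pool = (3, 1, 3, 1)
  T6 needs (0, 1, 1, 1) <= (3, 1, 3, 1) -> finishes; pool += (2, 1, 1, 0) = (5, 2, 4, 1)
  T7 needs (1, 2, 1, 1) <= (5, 2, 4, 1) -> finishes; pool += (0, 2, 1, 0) = (5, 4, 5, 1)
The stuck group stays short no matter what:
  blocked: T1 wants (6, 0, 1, 0), pool (5, 4, 5, 1) — not enough net
  blocked: T2 wants (6, 7, 0, 4), pool (5, 4, 5, 1) — not enough net, gpu and ram
  blocked: T3 wants (7, 4, 1, 0), pool (5, 4, 5, 1) — not enough net


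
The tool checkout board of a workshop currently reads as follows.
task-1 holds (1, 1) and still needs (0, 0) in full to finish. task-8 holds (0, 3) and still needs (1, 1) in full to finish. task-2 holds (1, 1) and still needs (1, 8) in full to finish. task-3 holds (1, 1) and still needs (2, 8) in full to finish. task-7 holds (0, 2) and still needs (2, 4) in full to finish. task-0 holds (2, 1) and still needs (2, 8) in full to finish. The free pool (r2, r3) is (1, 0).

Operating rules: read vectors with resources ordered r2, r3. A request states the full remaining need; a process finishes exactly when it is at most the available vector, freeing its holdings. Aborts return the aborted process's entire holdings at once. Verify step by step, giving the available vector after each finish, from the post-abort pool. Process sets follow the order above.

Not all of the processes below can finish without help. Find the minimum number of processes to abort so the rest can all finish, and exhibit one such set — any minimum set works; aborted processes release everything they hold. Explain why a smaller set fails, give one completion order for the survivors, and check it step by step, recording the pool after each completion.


Abort task-2 and task-3.
Key observation: task-0 could never have finished before the abort; with (2, 2) returned by task-2 and task-3, it fits at step 4.
Why nothing smaller works — every single abort fails: task-1 alone leaves task-2 blocked (short on r3); task-8 alone leaves task-2 blocked (short on r3); task-2 alone leaves task-3 blocked (short on r3); task-3 alone leaves task-2 blocked (short on r3); task-7 alone leaves task-2 blocked (short on r3); task-0 alone leaves task-2 blocked (short on r3).
One survivor order: task-1, task-8, task-7, task-0. Verifying each step (post-abort pool first):
  pool = (3, 2)
  task-1: need (0, 0) fits (3, 2); releases (1, 1), pool now (4, 3)
  task-8: need (1, 1) fits (4, 3); releases (0, 3), pool now (4, 6)
  task-7: need (2, 4) fits (4, 6); releases (0, 2), pool now (4, 8)
  task-0: need (2, 8) fits (4, 8); releases (2, 1), pool now (6, 9)


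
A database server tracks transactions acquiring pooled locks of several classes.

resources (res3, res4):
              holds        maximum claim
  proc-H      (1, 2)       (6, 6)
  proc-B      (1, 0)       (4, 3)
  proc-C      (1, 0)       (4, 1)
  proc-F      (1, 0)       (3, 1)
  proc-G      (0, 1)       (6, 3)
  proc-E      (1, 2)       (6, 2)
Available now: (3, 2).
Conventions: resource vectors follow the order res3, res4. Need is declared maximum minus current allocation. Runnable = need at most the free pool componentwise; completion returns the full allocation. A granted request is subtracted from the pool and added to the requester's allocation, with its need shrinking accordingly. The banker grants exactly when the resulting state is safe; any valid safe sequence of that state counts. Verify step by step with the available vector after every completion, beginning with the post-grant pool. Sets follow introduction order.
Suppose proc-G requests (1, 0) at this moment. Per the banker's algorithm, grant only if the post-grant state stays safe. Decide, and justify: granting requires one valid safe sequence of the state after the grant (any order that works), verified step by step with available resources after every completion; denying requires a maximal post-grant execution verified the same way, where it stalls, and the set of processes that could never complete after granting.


DENY: after the grant no complete ordering would exist.
Key observation: after proc-F, proc-C the pool peaks at (4, 2), and each blocked process is short somewhere: proc-H on res3, res4; proc-B on res4; proc-G on res3; proc-E on res3.
Pretend the grant happened; the run proc-F, proc-C goes as far as possible. Step-by-step check:
  pool = (2, 2)
  proc-F: need (2, 1) fits (2, 2); releases (1, 0), pool now (3, 2)
  proc-C: need (3, 1) fits (3, 2); releases (1, 0), pool now (4, 2)
  blocked: proc-H wants (5, 4), pool (4, 2) — not enough res3 and res4
  blocked: proc-B wants (3, 3), pool (4, 2) — not enough res4
  blocked: proc-G wants (5, 2), pool (4, 2) — not enough res3
  blocked: proc-E wants (5, 0), pool (4, 2) — not enough res3
Post-grant, the permanently blocked set is proc-H, proc-B, proc-G and proc-E.
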